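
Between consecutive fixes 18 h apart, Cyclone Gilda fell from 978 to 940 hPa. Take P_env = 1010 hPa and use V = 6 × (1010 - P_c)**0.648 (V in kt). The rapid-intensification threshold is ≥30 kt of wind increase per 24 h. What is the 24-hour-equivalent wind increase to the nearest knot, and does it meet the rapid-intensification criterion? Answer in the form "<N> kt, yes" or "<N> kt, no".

50 kt, yes

V₁: ΔP = 32, V ≈ 6 × 32^0.648 ≈ 56.69 kt.
V₂: ΔP = 70, V ≈ 6 × 70^0.648 ≈ 94.14 kt.
ΔV over 18 h = 37.45 kt → 24 h equivalent = 37.45 × 24/18 ≈ 49.93 kt.
50 kt ≥ 30 kt ⇒ rapid intensification.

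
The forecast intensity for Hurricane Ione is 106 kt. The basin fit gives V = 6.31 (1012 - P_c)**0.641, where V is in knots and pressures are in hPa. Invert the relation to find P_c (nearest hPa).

ΔP = (V / 6.31)^(1/0.641) = (106/6.31)^1.560.
106/6.31 = 16.799; 16.799^1.560 ≈ 81.57 hPa.
P_c = 1012 − 81.57 = 930.43 ≈ 930 hPa.

930 hPa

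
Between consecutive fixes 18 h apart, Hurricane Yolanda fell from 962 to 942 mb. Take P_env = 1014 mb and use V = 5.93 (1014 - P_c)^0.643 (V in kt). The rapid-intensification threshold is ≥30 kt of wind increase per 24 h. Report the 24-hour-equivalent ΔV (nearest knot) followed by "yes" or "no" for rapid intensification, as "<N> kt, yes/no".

V₁: ΔP = 52, V ≈ 5.93 × 52^0.643 ≈ 75.24 kt.
V₂: ΔP = 72, V ≈ 5.93 × 72^0.643 ≈ 92.75 kt.
ΔV over 18 h = 17.51 kt → 24 h equivalent = 17.51 × 24/18 ≈ 23.35 kt.
23 kt < 30 kt ⇒ not rapid intensification.

23 kt, no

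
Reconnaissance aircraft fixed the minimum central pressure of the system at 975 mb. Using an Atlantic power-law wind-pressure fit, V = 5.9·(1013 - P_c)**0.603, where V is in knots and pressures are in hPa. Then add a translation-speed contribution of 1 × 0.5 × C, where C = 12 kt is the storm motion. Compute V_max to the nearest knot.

59 kt

ΔP = 1013 − 975 = 38 mb.
38^0.603 ≈ 8.966.
V ≈ 5.9 × 8.966 ≈ 52.9 kt.
Translation term: 1 × 0.5 × 12 = 6 kt.
Corrected V ≈ 58.9 kt → 59 kt.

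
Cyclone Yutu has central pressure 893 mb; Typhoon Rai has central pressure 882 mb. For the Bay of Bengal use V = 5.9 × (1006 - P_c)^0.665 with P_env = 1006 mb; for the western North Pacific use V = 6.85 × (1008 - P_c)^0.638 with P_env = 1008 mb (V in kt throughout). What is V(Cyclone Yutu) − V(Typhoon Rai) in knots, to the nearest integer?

Cyclone Yutu: ΔP = 113; V ≈ 5.9 × 113^0.665 ≈ 136.82 kt.
Typhoon Rai: ΔP = 126; V ≈ 6.85 × 126^0.638 ≈ 149.87 kt.
Difference ≈ 136.82 − 149.87 = -13.05 → -13 kt.

-13 kt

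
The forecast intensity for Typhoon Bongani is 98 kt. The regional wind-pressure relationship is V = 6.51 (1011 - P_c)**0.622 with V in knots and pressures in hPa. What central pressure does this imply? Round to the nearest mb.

ΔP = (V / 6.51)^(1/0.622) = (98/6.51)^1.608.
98/6.51 = 15.054; 15.054^1.608 ≈ 78.22 mb.
P_c = 1011 − 78.22 = 932.78 ≈ 933 mb.

933 mb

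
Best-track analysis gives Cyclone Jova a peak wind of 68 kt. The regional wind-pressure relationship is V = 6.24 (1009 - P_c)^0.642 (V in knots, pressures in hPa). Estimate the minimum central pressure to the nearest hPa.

968 hPa

ΔP = (V / 6.24)^(1/0.642) = (68/6.24)^1.558.
68/6.24 = 10.897; 10.897^1.558 ≈ 41.28 hPa.
P_c = 1009 − 41.28 = 967.72 ≈ 968 hPa.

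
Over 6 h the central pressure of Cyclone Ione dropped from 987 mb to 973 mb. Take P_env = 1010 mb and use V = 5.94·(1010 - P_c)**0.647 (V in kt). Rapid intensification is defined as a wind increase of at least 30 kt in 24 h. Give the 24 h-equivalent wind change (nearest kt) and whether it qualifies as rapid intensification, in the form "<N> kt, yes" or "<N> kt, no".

V₁: ΔP = 23, V ≈ 5.94 × 23^0.647 ≈ 45.17 kt.
V₂: ΔP = 37, V ≈ 5.94 × 37^0.647 ≈ 61.43 kt.
ΔV over 6 h = 16.26 kt → 24 h equivalent = 16.26 × 24/6 ≈ 65.04 kt.
65 kt ≥ 30 kt ⇒ rapid intensification.

65 kt, yes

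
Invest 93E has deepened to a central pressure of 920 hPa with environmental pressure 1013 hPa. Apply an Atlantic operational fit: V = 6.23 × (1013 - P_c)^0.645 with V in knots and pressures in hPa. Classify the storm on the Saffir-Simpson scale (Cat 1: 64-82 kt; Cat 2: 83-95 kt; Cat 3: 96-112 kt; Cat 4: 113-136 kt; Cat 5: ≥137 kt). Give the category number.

ΔP = 1013 − 920 = 93 hPa.
V ≈ 6.23 × 93^0.645 = 6.23 × 18.61 ≈ 116 kt.
116 kt falls in the Category 4 band.

4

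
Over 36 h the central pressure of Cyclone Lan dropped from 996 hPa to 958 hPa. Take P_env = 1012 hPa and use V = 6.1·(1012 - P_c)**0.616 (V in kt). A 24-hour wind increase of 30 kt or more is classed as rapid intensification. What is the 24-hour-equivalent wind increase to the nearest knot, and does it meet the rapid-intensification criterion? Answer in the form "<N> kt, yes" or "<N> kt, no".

25 kt, no

V₁: ΔP = 16, V ≈ 6.1 × 16^0.616 ≈ 33.66 kt.
V₂: ΔP = 54, V ≈ 6.1 × 54^0.616 ≈ 71.20 kt.
ΔV over 36 h = 37.54 kt → 24 h equivalent = 37.54 × 24/36 ≈ 25.03 kt.
25 kt < 30 kt ⇒ not rapid intensification.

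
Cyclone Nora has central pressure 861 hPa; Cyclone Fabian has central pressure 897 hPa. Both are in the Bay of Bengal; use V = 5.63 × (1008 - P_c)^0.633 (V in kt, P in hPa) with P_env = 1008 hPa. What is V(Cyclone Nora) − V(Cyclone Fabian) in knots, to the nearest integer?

Cyclone Nora: ΔP = 147; V ≈ 5.63 × 147^0.633 ≈ 132.56 kt.
Cyclone Fabian: ΔP = 111; V ≈ 5.63 × 111^0.633 ≈ 110.97 kt.
Difference ≈ 132.56 − 110.97 = 21.59 → 22 kt.

22 kt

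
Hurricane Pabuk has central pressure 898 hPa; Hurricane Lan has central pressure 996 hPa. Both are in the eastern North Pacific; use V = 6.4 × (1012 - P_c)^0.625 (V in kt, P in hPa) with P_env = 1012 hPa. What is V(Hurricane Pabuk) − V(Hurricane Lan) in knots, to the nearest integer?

Hurricane Pabuk: ΔP = 114; V ≈ 6.4 × 114^0.625 ≈ 123.52 kt.
Hurricane Lan: ΔP = 16; V ≈ 6.4 × 16^0.625 ≈ 36.20 kt.
Difference ≈ 123.52 − 36.20 = 87.32 → 87 kt.

87 kt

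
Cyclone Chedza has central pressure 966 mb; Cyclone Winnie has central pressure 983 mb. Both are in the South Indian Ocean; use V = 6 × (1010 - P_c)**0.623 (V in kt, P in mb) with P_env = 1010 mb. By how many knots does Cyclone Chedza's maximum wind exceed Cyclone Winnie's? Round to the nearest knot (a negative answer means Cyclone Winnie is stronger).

Cyclone Chedza: ΔP = 44; V ≈ 6 × 44^0.623 ≈ 63.39 kt.
Cyclone Winnie: ΔP = 27; V ≈ 6 × 27^0.623 ≈ 46.76 kt.
Difference ≈ 63.39 − 46.76 = 16.63 → 17 kt.

17 kt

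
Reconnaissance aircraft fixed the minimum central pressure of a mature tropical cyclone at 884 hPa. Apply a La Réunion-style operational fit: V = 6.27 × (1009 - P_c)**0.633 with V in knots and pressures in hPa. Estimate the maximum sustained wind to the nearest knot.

133 kt

ΔP = 1009 − 884 = 125 hPa.
125^0.633 ≈ 21.249.
V ≈ 6.27 × 21.249 ≈ 133.2 kt.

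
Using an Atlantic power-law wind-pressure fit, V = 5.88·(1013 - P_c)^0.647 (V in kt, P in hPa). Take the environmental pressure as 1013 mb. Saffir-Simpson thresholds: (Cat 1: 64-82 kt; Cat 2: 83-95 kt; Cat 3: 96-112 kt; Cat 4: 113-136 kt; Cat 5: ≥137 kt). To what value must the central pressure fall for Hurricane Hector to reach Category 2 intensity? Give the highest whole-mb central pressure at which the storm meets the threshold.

Category 2 begins at V = 83 kt.
Required ΔP = (83/5.88)^(1/0.647) = 14.116^1.546 ≈ 59.84 mb.
P_c ≤ 1013 − 59.84 = 953.16, so the highest integer P_c is 953 mb.

953 mb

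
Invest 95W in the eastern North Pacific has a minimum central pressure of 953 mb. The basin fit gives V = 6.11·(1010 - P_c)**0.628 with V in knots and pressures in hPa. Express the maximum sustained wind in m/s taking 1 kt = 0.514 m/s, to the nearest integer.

40 m/s

ΔP = 1010 − 953 = 57 mb.
V ≈ 6.11 × 57^0.628 = 6.11 × 12.667 ≈ 77.398 kt.
77.398 × 0.514 ≈ 39.78 m/s → 40 m/s.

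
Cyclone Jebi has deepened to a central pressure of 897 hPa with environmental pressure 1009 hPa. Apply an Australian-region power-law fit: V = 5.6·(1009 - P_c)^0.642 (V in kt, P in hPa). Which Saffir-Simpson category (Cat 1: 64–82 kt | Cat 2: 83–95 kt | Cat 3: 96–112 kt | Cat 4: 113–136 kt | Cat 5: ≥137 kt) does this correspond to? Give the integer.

ΔP = 1009 − 897 = 112 hPa.
V ≈ 5.6 × 112^0.642 = 5.6 × 20.68 ≈ 116 kt.
116 kt falls in the Category 4 band.

4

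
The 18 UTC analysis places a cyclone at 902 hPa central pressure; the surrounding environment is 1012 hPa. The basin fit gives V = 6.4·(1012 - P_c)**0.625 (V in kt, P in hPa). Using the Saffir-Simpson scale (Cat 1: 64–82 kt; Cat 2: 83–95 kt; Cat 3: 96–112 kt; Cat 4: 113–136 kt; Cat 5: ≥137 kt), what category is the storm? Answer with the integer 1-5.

4

ΔP = 1012 − 902 = 110 hPa.
V ≈ 6.4 × 110^0.625 = 6.4 × 18.87 ≈ 121 kt.
121 kt falls in the Category 4 band.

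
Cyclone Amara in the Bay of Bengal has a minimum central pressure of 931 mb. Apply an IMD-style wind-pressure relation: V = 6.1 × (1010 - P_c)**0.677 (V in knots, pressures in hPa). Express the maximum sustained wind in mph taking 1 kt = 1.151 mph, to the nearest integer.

ΔP = 1010 − 931 = 79 mb.
V ≈ 6.1 × 79^0.677 = 6.1 × 19.262 ≈ 117.496 kt.
117.496 × 1.151 ≈ 135.24 mph → 135 mph.

135 mph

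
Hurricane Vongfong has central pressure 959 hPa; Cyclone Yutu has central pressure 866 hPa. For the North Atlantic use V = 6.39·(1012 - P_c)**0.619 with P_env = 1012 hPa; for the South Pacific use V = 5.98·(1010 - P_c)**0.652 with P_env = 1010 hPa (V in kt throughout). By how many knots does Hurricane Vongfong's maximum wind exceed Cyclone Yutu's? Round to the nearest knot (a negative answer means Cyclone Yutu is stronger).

Hurricane Vongfong: ΔP = 53; V ≈ 6.39 × 53^0.619 ≈ 74.62 kt.
Cyclone Yutu: ΔP = 144; V ≈ 5.98 × 144^0.652 ≈ 152.74 kt.
Difference ≈ 74.62 − 152.74 = -78.12 → -78 kt.

-78 kt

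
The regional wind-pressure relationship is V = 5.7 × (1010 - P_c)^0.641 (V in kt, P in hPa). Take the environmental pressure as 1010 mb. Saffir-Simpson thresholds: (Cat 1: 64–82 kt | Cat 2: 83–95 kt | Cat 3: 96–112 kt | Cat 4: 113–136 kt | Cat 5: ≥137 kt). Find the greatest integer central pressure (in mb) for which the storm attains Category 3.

928 mb

Category 3 begins at V = 96 kt.
Required ΔP = (96/5.7)^(1/0.641) = 16.842^1.560 ≈ 81.89 mb.
P_c ≤ 1010 − 81.89 = 928.11, so the highest integer P_c is 928 mb.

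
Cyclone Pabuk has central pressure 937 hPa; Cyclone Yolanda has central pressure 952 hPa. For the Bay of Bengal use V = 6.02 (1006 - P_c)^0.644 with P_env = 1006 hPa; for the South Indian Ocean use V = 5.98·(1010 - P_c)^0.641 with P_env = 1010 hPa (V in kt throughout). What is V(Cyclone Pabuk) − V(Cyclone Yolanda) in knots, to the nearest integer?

Cyclone Pabuk: ΔP = 69; V ≈ 6.02 × 69^0.644 ≈ 92.01 kt.
Cyclone Yolanda: ΔP = 58; V ≈ 5.98 × 58^0.641 ≈ 80.73 kt.
Difference ≈ 92.01 − 80.73 = 11.28 → 11 kt.

11 kt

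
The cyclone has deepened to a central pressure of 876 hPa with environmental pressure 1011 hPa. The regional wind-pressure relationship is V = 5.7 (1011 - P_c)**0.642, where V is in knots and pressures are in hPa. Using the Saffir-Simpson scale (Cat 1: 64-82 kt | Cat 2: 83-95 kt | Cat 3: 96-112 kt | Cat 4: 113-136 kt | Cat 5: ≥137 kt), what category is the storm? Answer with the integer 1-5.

ΔP = 1011 − 876 = 135 hPa.
V ≈ 5.7 × 135^0.642 = 5.7 × 23.32 ≈ 133 kt.
133 kt falls in the Category 4 band.

4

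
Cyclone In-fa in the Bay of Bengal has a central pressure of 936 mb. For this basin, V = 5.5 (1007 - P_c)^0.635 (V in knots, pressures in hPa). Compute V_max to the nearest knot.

ΔP = 1007 − 936 = 71 mb.
71^0.635 ≈ 14.981.
V ≈ 5.5 × 14.981 ≈ 82.4 kt.

82 kt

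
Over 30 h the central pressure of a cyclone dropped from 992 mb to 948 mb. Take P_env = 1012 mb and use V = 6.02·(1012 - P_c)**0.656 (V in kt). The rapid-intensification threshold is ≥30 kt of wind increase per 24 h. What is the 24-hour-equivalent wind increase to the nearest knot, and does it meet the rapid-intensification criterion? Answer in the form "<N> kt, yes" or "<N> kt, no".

V₁: ΔP = 20, V ≈ 6.02 × 20^0.656 ≈ 42.96 kt.
V₂: ΔP = 64, V ≈ 6.02 × 64^0.656 ≈ 92.14 kt.
ΔV over 30 h = 49.18 kt → 24 h equivalent = 49.18 × 24/30 ≈ 39.34 kt.
39 kt ≥ 30 kt ⇒ rapid intensification.

39 kt, yes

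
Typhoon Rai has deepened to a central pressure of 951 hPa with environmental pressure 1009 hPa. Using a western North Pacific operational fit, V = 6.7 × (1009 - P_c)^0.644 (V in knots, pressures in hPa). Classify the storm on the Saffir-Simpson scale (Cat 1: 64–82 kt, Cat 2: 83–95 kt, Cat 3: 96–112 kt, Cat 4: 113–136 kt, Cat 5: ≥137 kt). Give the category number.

2

ΔP = 1009 − 951 = 58 hPa.
V ≈ 6.7 × 58^0.644 = 6.7 × 13.67 ≈ 92 kt.
92 kt falls in the Category 2 band.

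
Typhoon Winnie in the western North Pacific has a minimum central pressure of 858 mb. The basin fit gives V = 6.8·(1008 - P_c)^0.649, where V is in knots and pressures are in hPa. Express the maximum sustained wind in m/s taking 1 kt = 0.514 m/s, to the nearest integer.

90 m/s

ΔP = 1008 − 858 = 150 mb.
V ≈ 6.8 × 150^0.649 = 6.8 × 25.839 ≈ 175.708 kt.
175.708 × 0.514 ≈ 90.31 m/s → 90 m/s.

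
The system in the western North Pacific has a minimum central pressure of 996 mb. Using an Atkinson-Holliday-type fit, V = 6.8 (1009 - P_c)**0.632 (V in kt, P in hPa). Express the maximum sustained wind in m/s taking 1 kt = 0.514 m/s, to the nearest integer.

18 m/s

ΔP = 1009 − 996 = 13 mb.
V ≈ 6.8 × 13^0.632 = 6.8 × 5.058 ≈ 34.397 kt.
34.397 × 0.514 ≈ 17.68 m/s → 18 m/s.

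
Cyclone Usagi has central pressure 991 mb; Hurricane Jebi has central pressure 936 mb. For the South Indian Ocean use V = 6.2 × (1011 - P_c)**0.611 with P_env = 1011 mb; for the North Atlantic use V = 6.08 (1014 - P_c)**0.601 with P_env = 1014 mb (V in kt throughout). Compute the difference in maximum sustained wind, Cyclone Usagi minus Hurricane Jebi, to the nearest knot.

-45 kt

Cyclone Usagi: ΔP = 20; V ≈ 6.2 × 20^0.611 ≈ 38.67 kt.
Hurricane Jebi: ΔP = 78; V ≈ 6.08 × 78^0.601 ≈ 83.38 kt.
Difference ≈ 38.67 − 83.38 = -44.71 → -45 kt.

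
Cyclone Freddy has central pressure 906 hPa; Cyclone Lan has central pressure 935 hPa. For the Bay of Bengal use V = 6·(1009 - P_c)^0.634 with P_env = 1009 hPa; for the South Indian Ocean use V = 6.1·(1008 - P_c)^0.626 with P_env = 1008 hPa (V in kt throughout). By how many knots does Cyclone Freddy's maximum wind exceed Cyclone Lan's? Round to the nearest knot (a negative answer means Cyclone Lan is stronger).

Cyclone Freddy: ΔP = 103; V ≈ 6 × 103^0.634 ≈ 113.32 kt.
Cyclone Lan: ΔP = 73; V ≈ 6.1 × 73^0.626 ≈ 89.49 kt.
Difference ≈ 113.32 − 89.49 = 23.83 → 24 kt.

24 kt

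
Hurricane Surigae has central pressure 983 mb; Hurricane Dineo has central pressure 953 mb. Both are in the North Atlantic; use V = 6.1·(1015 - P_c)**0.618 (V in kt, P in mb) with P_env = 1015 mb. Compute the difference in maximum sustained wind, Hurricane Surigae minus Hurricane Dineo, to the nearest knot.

Hurricane Surigae: ΔP = 32; V ≈ 6.1 × 32^0.618 ≈ 51.94 kt.
Hurricane Dineo: ΔP = 62; V ≈ 6.1 × 62^0.618 ≈ 78.17 kt.
Difference ≈ 51.94 − 78.17 = -26.23 → -26 kt.

-26 kt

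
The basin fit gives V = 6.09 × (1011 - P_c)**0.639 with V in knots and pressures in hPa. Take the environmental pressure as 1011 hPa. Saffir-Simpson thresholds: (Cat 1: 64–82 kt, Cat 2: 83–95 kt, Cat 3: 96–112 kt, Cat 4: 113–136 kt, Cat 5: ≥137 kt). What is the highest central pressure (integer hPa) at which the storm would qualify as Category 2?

Category 2 begins at V = 83 kt.
Required ΔP = (83/6.09)^(1/0.639) = 13.629^1.565 ≈ 59.62 hPa.
P_c ≤ 1011 − 59.62 = 951.38, so the highest integer P_c is 951 hPa.

951 hPa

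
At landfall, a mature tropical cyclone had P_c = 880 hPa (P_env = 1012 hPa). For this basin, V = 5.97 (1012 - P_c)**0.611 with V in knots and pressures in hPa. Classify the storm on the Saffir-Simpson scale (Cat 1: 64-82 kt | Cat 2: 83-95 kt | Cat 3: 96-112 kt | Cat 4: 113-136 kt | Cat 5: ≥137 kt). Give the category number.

4

ΔP = 1012 − 880 = 132 hPa.
V ≈ 5.97 × 132^0.611 = 5.97 × 19.75 ≈ 118 kt.
118 kt falls in the Category 4 band.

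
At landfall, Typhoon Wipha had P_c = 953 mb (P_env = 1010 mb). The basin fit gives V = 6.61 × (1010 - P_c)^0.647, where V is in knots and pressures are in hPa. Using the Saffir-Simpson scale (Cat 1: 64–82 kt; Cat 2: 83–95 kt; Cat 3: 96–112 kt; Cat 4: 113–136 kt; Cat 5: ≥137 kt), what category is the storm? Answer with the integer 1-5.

ΔP = 1010 − 953 = 57 mb.
V ≈ 6.61 × 57^0.647 = 6.61 × 13.68 ≈ 90 kt.
90 kt falls in the Category 2 band.

2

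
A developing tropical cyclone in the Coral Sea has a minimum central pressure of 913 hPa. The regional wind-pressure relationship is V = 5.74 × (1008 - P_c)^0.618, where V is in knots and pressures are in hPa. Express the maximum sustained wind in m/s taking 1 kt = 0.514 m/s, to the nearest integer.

49 m/s

ΔP = 1008 − 913 = 95 hPa.
V ≈ 5.74 × 95^0.618 = 5.74 × 16.681 ≈ 95.751 kt.
95.751 × 0.514 ≈ 49.22 m/s → 49 m/s.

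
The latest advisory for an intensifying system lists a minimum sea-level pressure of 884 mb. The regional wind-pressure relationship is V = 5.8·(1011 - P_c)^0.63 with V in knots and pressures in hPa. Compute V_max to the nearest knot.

ΔP = 1011 − 884 = 127 mb.
127^0.63 ≈ 21.154.
V ≈ 5.8 × 21.154 ≈ 122.7 kt.

123 kt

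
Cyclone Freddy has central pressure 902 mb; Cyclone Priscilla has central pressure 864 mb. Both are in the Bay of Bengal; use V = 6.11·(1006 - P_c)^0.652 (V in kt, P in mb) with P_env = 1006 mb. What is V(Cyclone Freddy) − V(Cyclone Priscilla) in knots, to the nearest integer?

Cyclone Freddy: ΔP = 104; V ≈ 6.11 × 104^0.652 ≈ 126.23 kt.
Cyclone Priscilla: ΔP = 142; V ≈ 6.11 × 142^0.652 ≈ 154.64 kt.
Difference ≈ 126.23 − 154.64 = -28.41 → -28 kt.

-28 kt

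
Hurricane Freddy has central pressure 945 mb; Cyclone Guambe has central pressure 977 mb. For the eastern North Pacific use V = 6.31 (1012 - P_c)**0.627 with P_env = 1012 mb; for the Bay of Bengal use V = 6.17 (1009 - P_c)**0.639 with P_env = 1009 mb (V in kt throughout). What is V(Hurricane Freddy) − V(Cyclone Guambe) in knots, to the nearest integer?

32 kt

Hurricane Freddy: ΔP = 67; V ≈ 6.31 × 67^0.627 ≈ 88.10 kt.
Cyclone Guambe: ΔP = 32; V ≈ 6.17 × 32^0.639 ≈ 56.50 kt.
Difference ≈ 88.10 − 56.50 = 31.60 → 32 kt.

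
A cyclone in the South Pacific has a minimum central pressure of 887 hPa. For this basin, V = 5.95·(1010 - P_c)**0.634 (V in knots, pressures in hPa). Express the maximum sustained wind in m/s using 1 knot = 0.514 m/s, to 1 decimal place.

64.6 m/s

ΔP = 1010 − 887 = 123 hPa.
V ≈ 5.95 × 123^0.634 = 5.95 × 21.135 ≈ 125.753 kt.
125.753 × 0.514 ≈ 64.64 m/s → 64.6 m/s.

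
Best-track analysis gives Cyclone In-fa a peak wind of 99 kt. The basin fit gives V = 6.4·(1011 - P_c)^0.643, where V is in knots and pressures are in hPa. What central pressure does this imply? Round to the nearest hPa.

ΔP = (V / 6.4)^(1/0.643) = (99/6.4)^1.555.
99/6.4 = 15.469; 15.469^1.555 ≈ 70.77 hPa.
P_c = 1011 − 70.77 = 940.23 ≈ 940 hPa.

940 hPa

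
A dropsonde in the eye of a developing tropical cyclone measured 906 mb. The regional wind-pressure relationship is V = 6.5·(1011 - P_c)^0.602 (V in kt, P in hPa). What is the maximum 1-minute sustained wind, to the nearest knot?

ΔP = 1011 − 906 = 105 mb.
105^0.602 ≈ 16.472.
V ≈ 6.5 × 16.472 ≈ 107.1 kt.

107 kt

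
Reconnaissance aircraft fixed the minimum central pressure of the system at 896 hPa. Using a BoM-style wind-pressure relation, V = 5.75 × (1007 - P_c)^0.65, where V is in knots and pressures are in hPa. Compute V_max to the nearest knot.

123 kt

ΔP = 1007 − 896 = 111 hPa.
111^0.65 ≈ 21.353.
V ≈ 5.75 × 21.353 ≈ 122.8 kt.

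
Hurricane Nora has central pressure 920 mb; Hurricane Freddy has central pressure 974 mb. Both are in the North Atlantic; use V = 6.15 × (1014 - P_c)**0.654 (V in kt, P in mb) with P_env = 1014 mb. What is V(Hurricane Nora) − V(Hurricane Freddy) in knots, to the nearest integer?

Hurricane Nora: ΔP = 94; V ≈ 6.15 × 94^0.654 ≈ 120.03 kt.
Hurricane Freddy: ΔP = 40; V ≈ 6.15 × 40^0.654 ≈ 68.65 kt.
Difference ≈ 120.03 − 68.65 = 51.38 → 51 kt.

51 kt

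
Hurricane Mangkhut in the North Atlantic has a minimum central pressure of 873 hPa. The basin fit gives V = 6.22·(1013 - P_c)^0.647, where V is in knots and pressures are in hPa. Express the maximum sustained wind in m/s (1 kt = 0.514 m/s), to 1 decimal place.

78.2 m/s

ΔP = 1013 − 873 = 140 hPa.
V ≈ 6.22 × 140^0.647 = 6.22 × 24.465 ≈ 152.172 kt.
152.172 × 0.514 ≈ 78.22 m/s → 78.2 m/s.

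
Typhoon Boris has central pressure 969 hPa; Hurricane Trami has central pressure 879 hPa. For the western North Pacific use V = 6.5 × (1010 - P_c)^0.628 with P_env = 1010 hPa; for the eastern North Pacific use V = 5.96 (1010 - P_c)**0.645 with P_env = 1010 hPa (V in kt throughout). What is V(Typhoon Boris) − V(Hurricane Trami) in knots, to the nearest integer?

-71 kt

Typhoon Boris: ΔP = 41; V ≈ 6.5 × 41^0.628 ≈ 66.95 kt.
Hurricane Trami: ΔP = 131; V ≈ 5.96 × 131^0.645 ≈ 138.32 kt.
Difference ≈ 66.95 − 138.32 = -71.37 → -71 kt.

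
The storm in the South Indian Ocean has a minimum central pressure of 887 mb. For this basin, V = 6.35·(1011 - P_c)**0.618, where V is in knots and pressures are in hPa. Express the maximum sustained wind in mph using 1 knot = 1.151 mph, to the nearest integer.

ΔP = 1011 − 887 = 124 mb.
V ≈ 6.35 × 124^0.618 = 6.35 × 19.667 ≈ 124.884 kt.
124.884 × 1.151 ≈ 143.74 mph → 144 mph.

144 mph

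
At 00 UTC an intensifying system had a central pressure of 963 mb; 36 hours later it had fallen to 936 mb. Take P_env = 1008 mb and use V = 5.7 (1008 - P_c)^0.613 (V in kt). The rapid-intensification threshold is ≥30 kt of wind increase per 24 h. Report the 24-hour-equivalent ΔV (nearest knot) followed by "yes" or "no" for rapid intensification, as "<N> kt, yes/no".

V₁: ΔP = 45, V ≈ 5.7 × 45^0.613 ≈ 58.79 kt.
V₂: ΔP = 72, V ≈ 5.7 × 72^0.613 ≈ 78.42 kt.
ΔV over 36 h = 19.63 kt → 24 h equivalent = 19.63 × 24/36 ≈ 13.09 kt.
13 kt < 30 kt ⇒ not rapid intensification.

13 kt, no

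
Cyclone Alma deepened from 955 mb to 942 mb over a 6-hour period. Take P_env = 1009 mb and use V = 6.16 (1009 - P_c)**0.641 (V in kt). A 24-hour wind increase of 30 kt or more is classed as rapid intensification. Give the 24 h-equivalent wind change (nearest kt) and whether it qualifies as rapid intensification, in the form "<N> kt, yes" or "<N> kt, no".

V₁: ΔP = 54, V ≈ 6.16 × 54^0.641 ≈ 79.44 kt.
V₂: ΔP = 67, V ≈ 6.16 × 67^0.641 ≈ 91.22 kt.
ΔV over 6 h = 11.78 kt → 24 h equivalent = 11.78 × 24/6 ≈ 47.12 kt.
47 kt ≥ 30 kt ⇒ rapid intensification.

47 kt, yes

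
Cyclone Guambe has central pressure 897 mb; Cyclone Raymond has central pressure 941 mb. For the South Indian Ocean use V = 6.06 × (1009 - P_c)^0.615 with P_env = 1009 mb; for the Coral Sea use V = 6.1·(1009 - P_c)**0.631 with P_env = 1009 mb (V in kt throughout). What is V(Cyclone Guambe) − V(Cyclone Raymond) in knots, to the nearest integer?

23 kt

Cyclone Guambe: ΔP = 112; V ≈ 6.06 × 112^0.615 ≈ 110.34 kt.
Cyclone Raymond: ΔP = 68; V ≈ 6.1 × 68^0.631 ≈ 87.43 kt.
Difference ≈ 110.34 − 87.43 = 22.91 → 23 kt.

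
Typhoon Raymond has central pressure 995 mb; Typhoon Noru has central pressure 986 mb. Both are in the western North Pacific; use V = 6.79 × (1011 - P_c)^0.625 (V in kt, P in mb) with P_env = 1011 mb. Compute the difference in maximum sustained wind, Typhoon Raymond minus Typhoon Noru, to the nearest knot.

-12 kt

Typhoon Raymond: ΔP = 16; V ≈ 6.79 × 16^0.625 ≈ 38.41 kt.
Typhoon Noru: ΔP = 25; V ≈ 6.79 × 25^0.625 ≈ 50.77 kt.
Difference ≈ 38.41 − 50.77 = -12.36 → -12 kt.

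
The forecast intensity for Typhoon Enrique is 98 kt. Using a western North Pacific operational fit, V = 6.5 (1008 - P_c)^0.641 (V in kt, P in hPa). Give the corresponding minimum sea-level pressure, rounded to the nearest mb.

939 mb

ΔP = (V / 6.5)^(1/0.641) = (98/6.5)^1.560.
98/6.5 = 15.077; 15.077^1.560 ≈ 68.90 mb.
P_c = 1008 − 68.90 = 939.10 ≈ 939 mb.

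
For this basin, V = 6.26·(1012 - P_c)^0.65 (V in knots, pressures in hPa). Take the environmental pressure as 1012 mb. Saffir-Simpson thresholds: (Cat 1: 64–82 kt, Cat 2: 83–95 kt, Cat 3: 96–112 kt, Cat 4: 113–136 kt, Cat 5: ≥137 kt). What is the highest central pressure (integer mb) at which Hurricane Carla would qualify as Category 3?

945 mb

Category 3 begins at V = 96 kt.
Required ΔP = (96/6.26)^(1/0.65) = 15.335^1.538 ≈ 66.70 mb.
P_c ≤ 1012 − 66.70 = 945.30, so the highest integer P_c is 945 mb.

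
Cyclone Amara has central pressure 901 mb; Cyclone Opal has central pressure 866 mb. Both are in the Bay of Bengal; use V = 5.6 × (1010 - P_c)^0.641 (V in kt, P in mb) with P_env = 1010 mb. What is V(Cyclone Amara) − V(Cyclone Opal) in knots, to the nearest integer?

Cyclone Amara: ΔP = 109; V ≈ 5.6 × 109^0.641 ≈ 113.29 kt.
Cyclone Opal: ΔP = 144; V ≈ 5.6 × 144^0.641 ≈ 135.42 kt.
Difference ≈ 113.29 − 135.42 = -22.13 → -22 kt.

-22 kt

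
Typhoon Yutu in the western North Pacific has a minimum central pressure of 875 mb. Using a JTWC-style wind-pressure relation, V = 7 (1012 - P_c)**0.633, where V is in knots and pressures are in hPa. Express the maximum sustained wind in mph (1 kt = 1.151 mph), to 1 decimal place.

ΔP = 1012 − 875 = 137 mb.
V ≈ 7 × 137^0.633 = 7 × 22.519 ≈ 157.631 kt.
157.631 × 1.151 ≈ 181.43 mph → 181.4 mph.

181.4 mph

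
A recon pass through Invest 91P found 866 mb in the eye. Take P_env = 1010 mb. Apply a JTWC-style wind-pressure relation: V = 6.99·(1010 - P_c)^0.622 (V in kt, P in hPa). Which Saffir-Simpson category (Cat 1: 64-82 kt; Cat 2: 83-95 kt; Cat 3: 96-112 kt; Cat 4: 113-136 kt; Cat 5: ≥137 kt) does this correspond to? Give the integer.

ΔP = 1010 − 866 = 144 mb.
V ≈ 6.99 × 144^0.622 = 6.99 × 22.00 ≈ 154 kt.
154 kt falls in the Category 5 band.

5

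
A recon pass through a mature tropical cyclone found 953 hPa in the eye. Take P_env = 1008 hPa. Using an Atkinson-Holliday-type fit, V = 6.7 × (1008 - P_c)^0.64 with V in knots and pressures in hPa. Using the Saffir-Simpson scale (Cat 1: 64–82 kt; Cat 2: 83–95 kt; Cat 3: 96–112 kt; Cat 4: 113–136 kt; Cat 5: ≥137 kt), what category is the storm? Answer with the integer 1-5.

ΔP = 1008 − 953 = 55 hPa.
V ≈ 6.7 × 55^0.64 = 6.7 × 13.00 ≈ 87 kt.
87 kt falls in the Category 2 band.

2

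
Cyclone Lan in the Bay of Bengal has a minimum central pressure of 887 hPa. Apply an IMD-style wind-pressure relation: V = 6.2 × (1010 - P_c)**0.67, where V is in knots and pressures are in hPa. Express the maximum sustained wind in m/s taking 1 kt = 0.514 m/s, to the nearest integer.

ΔP = 1010 − 887 = 123 hPa.
V ≈ 6.2 × 123^0.67 = 6.2 × 25.133 ≈ 155.822 kt.
155.822 × 0.514 ≈ 80.09 m/s → 80 m/s.

80 m/s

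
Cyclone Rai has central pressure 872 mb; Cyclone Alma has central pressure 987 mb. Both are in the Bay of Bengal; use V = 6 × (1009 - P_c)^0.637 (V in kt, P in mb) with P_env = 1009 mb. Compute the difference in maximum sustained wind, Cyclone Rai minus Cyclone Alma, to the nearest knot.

95 kt

Cyclone Rai: ΔP = 137; V ≈ 6 × 137^0.637 ≈ 137.80 kt.
Cyclone Alma: ΔP = 22; V ≈ 6 × 22^0.637 ≈ 42.98 kt.
Difference ≈ 137.80 − 42.98 = 94.82 → 95 kt.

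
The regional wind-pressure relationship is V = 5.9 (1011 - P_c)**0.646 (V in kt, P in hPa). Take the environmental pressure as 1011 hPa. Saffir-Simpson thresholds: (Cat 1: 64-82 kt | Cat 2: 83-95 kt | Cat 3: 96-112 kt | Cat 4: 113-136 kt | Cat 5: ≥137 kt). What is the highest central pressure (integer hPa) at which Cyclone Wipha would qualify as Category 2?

Category 2 begins at V = 83 kt.
Required ΔP = (83/5.9)^(1/0.646) = 14.068^1.548 ≈ 59.90 hPa.
P_c ≤ 1011 − 59.90 = 951.10, so the highest integer P_c is 951 hPa.

951 hPa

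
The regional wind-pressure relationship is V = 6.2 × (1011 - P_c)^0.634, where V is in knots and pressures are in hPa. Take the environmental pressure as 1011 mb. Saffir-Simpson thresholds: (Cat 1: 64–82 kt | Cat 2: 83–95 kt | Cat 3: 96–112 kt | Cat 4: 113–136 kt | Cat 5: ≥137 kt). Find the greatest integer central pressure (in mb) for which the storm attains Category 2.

Category 2 begins at V = 83 kt.
Required ΔP = (83/6.2)^(1/0.634) = 13.387^1.577 ≈ 59.86 mb.
P_c ≤ 1011 − 59.86 = 951.14, so the highest integer P_c is 951 mb.

951 mb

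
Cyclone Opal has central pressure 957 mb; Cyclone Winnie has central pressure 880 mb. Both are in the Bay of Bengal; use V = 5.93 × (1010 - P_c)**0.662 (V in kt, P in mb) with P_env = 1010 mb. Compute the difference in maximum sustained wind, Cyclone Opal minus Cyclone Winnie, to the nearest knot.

Cyclone Opal: ΔP = 53; V ≈ 5.93 × 53^0.662 ≈ 82.13 kt.
Cyclone Winnie: ΔP = 130; V ≈ 5.93 × 130^0.662 ≈ 148.76 kt.
Difference ≈ 82.13 − 148.76 = -66.63 → -67 kt.

-67 kt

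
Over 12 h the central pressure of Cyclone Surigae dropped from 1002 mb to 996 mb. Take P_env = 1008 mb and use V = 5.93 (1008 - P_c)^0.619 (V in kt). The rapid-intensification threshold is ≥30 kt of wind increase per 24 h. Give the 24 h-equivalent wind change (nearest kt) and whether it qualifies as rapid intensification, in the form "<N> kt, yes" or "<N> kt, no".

V₁: ΔP = 6, V ≈ 5.93 × 6^0.619 ≈ 17.98 kt.
V₂: ΔP = 12, V ≈ 5.93 × 12^0.619 ≈ 27.61 kt.
ΔV over 12 h = 9.63 kt → 24 h equivalent = 9.63 × 24/12 ≈ 19.26 kt.
19 kt < 30 kt ⇒ not rapid intensification.

19 kt, no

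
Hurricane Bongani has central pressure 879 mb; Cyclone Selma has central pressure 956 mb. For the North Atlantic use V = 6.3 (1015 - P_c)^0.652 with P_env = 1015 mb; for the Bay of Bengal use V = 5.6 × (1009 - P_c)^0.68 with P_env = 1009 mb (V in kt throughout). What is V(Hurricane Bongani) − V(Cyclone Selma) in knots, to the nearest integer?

72 kt

Hurricane Bongani: ΔP = 136; V ≈ 6.3 × 136^0.652 ≈ 155.03 kt.
Cyclone Selma: ΔP = 53; V ≈ 5.6 × 53^0.68 ≈ 83.31 kt.
Difference ≈ 155.03 − 83.31 = 71.72 → 72 kt.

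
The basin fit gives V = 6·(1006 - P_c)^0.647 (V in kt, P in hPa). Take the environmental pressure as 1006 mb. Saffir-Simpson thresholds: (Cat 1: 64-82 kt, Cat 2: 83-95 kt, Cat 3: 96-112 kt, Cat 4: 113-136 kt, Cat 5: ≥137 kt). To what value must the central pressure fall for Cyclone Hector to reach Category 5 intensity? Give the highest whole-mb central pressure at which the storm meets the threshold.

880 mb

Category 5 begins at V = 137 kt.
Required ΔP = (137/6)^(1/0.647) = 22.833^1.546 ≈ 125.83 mb.
P_c ≤ 1006 − 125.83 = 880.17, so the highest integer P_c is 880 mb.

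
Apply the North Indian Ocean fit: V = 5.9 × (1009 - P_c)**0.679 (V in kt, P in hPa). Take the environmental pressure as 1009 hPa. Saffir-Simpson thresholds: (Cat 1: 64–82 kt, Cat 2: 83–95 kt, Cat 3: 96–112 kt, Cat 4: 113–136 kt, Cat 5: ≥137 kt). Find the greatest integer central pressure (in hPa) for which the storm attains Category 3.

Category 3 begins at V = 96 kt.
Required ΔP = (96/5.9)^(1/0.679) = 16.271^1.473 ≈ 60.83 hPa.
P_c ≤ 1009 − 60.83 = 948.17, so the highest integer P_c is 948 hPa.

948 hPa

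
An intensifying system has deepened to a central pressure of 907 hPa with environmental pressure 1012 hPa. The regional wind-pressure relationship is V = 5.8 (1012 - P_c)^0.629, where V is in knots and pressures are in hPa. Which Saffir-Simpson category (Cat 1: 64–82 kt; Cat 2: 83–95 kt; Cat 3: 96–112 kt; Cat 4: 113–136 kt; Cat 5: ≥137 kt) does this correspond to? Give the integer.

3

ΔP = 1012 − 907 = 105 hPa.
V ≈ 5.8 × 105^0.629 = 5.8 × 18.68 ≈ 108 kt.
108 kt falls in the Category 3 band.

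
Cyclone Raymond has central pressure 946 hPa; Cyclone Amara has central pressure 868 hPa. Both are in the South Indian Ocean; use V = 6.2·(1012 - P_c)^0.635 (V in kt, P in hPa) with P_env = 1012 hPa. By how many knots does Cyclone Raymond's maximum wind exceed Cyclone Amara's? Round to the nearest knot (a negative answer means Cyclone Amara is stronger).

-57 kt

Cyclone Raymond: ΔP = 66; V ≈ 6.2 × 66^0.635 ≈ 88.68 kt.
Cyclone Amara: ΔP = 144; V ≈ 6.2 × 144^0.635 ≈ 145.53 kt.
Difference ≈ 88.68 − 145.53 = -56.85 → -57 kt.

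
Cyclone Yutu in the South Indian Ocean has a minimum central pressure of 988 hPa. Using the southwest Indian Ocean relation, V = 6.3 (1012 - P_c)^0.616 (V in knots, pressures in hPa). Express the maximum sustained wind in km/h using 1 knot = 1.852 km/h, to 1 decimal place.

82.6 km/h

ΔP = 1012 − 988 = 24 hPa.
V ≈ 6.3 × 24^0.616 = 6.3 × 7.083 ≈ 44.622 kt.
44.622 × 1.852 ≈ 82.64 km/h → 82.6 km/h.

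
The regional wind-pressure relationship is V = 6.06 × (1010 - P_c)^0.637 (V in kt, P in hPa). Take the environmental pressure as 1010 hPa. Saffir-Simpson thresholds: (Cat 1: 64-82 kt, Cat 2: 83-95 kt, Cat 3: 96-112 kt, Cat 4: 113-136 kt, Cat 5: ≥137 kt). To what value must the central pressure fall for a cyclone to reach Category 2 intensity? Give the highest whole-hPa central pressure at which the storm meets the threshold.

949 hPa

Category 2 begins at V = 83 kt.
Required ΔP = (83/6.06)^(1/0.637) = 13.696^1.570 ≈ 60.86 hPa.
P_c ≤ 1010 − 60.86 = 949.14, so the highest integer P_c is 949 hPa.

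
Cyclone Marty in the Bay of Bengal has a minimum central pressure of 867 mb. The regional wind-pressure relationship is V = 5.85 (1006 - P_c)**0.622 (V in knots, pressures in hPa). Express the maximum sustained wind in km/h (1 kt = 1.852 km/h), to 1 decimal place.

233.2 km/h

ΔP = 1006 − 867 = 139 mb.
V ≈ 5.85 × 139^0.622 = 5.85 × 21.526 ≈ 125.925 kt.
125.925 × 1.852 ≈ 233.21 km/h → 233.2 km/h.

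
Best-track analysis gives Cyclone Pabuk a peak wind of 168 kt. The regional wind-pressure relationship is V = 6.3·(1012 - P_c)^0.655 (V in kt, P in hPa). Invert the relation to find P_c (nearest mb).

ΔP = (V / 6.3)^(1/0.655) = (168/6.3)^1.527.
168/6.3 = 26.667; 26.667^1.527 ≈ 150.33 mb.
P_c = 1012 − 150.33 = 861.67 ≈ 862 mb.

862 mb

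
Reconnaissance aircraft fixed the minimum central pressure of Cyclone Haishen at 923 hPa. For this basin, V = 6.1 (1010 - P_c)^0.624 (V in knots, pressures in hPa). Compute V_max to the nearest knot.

ΔP = 1010 − 923 = 87 hPa.
87^0.624 ≈ 16.228.
V ≈ 6.1 × 16.228 ≈ 99.0 kt.

99 kt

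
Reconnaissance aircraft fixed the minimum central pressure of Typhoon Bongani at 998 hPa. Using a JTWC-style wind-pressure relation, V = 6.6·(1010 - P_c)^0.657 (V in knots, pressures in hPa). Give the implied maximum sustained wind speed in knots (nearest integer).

ΔP = 1010 − 998 = 12 hPa.
12^0.657 ≈ 5.117.
V ≈ 6.6 × 5.117 ≈ 33.8 kt.

34 kt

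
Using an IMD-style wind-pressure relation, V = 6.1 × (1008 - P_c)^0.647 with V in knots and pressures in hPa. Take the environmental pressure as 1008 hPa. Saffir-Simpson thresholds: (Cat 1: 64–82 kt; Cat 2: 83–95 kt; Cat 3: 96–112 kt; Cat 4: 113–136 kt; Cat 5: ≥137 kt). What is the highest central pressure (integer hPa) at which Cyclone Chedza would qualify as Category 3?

Category 3 begins at V = 96 kt.
Required ΔP = (96/6.1)^(1/0.647) = 15.738^1.546 ≈ 70.79 hPa.
P_c ≤ 1008 − 70.79 = 937.21, so the highest integer P_c is 937 hPa.

937 hPa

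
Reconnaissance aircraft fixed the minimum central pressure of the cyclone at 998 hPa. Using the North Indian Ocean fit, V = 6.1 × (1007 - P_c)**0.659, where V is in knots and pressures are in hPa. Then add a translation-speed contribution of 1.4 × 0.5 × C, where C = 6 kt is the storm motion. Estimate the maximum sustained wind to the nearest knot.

30 kt

ΔP = 1007 − 998 = 9 hPa.
9^0.659 ≈ 4.254.
V ≈ 6.1 × 4.254 ≈ 26.0 kt.
Translation term: 1.4 × 0.5 × 6 = 4.2 kt.
Corrected V ≈ 30.2 kt → 30 kt.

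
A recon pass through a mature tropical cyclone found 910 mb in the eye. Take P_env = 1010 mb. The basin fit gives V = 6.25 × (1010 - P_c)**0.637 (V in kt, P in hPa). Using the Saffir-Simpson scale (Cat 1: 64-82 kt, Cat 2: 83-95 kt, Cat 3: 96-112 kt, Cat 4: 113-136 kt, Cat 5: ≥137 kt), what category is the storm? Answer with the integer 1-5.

ΔP = 1010 − 910 = 100 mb.
V ≈ 6.25 × 100^0.637 = 6.25 × 18.79 ≈ 117 kt.
117 kt falls in the Category 4 band.

4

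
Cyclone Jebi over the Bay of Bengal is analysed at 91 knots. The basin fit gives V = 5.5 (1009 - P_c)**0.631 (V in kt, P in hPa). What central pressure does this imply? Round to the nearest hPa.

924 hPa

ΔP = (V / 5.5)^(1/0.631) = (91/5.5)^1.585.
91/5.5 = 16.545; 16.545^1.585 ≈ 85.38 hPa.
P_c = 1009 − 85.38 = 923.62 ≈ 924 hPa.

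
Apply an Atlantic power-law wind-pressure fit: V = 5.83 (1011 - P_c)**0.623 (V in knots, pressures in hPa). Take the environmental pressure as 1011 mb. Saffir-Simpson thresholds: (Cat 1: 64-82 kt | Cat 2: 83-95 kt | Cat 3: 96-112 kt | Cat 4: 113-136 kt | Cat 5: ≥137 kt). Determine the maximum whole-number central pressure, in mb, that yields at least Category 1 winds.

964 mb

Category 1 begins at V = 64 kt.
Required ΔP = (64/5.83)^(1/0.623) = 10.978^1.605 ≈ 46.79 mb.
P_c ≤ 1011 − 46.79 = 964.21, so the highest integer P_c is 964 mb.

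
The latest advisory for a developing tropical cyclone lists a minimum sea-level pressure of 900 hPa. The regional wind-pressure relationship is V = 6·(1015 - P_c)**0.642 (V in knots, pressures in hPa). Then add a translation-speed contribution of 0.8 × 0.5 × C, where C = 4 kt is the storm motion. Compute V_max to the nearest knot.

128 kt

ΔP = 1015 − 900 = 115 hPa.
115^0.642 ≈ 21.036.
V ≈ 6 × 21.036 ≈ 126.2 kt.
Translation term: 0.8 × 0.5 × 4 = 1.6 kt.
Corrected V ≈ 127.8 kt → 128 kt.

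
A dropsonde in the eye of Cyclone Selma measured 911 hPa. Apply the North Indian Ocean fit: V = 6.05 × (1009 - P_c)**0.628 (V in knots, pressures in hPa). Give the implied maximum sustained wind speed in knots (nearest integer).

108 kt

ΔP = 1009 − 911 = 98 hPa.
98^0.628 ≈ 17.803.
V ≈ 6.05 × 17.803 ≈ 107.7 kt.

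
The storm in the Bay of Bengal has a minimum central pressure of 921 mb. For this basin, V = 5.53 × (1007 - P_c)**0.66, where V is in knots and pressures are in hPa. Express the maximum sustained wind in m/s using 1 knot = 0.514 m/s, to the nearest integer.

ΔP = 1007 − 921 = 86 mb.
V ≈ 5.53 × 86^0.66 = 5.53 × 18.913 ≈ 104.591 kt.
104.591 × 0.514 ≈ 53.76 m/s → 54 m/s.

54 m/s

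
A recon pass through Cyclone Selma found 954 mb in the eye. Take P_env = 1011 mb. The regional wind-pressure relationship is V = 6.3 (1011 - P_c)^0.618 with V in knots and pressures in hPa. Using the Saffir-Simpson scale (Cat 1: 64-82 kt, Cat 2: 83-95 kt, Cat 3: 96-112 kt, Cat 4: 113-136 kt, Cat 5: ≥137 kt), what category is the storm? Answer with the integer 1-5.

ΔP = 1011 − 954 = 57 mb.
V ≈ 6.3 × 57^0.618 = 6.3 × 12.17 ≈ 77 kt.
77 kt falls in the Category 1 band.

1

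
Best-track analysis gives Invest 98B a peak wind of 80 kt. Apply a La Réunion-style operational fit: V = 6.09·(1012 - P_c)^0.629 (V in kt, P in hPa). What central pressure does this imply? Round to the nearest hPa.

ΔP = (V / 6.09)^(1/0.629) = (80/6.09)^1.590.
80/6.09 = 13.136; 13.136^1.590 ≈ 60.00 hPa.
P_c = 1012 − 60.00 = 952.00 ≈ 952 hPa.

952 hPa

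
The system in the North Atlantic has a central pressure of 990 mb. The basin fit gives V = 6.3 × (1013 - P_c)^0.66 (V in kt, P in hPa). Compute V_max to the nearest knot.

ΔP = 1013 − 990 = 23 mb.
23^0.66 ≈ 7.920.
V ≈ 6.3 × 7.920 ≈ 49.9 kt.

50 kt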